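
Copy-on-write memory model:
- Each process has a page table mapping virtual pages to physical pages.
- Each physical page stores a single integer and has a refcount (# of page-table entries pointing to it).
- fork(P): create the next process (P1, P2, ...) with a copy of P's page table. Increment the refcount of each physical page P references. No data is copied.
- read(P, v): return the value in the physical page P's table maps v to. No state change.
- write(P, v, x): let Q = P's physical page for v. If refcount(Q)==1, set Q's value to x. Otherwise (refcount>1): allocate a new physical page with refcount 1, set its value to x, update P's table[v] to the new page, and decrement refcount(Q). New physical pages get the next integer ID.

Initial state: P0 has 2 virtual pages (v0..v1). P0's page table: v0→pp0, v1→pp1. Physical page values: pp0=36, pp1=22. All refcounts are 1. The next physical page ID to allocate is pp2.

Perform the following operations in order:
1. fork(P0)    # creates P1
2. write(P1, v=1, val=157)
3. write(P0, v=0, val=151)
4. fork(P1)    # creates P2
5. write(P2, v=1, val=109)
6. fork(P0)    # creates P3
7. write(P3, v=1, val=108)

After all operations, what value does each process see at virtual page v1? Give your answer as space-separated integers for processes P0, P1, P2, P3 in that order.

Op 1: fork(P0) -> P1. 2 ppages; refcounts: pp0:2 pp1:2
Op 2: write(P1, v1, 157). refcount(pp1)=2>1 -> COPY to pp2. 3 ppages; refcounts: pp0:2 pp1:1 pp2:1
Op 3: write(P0, v0, 151). refcount(pp0)=2>1 -> COPY to pp3. 4 ppages; refcounts: pp0:1 pp1:1 pp2:1 pp3:1
Op 4: fork(P1) -> P2. 4 ppages; refcounts: pp0:2 pp1:1 pp2:2 pp3:1
Op 5: write(P2, v1, 109). refcount(pp2)=2>1 -> COPY to pp4. 5 ppages; refcounts: pp0:2 pp1:1 pp2:1 pp3:1 pp4:1
Op 6: fork(P0) -> P3. 5 ppages; refcounts: pp0:2 pp1:2 pp2:1 pp3:2 pp4:1
Op 7: write(P3, v1, 108). refcount(pp1)=2>1 -> COPY to pp5. 6 ppages; refcounts: pp0:2 pp1:1 pp2:1 pp3:2 pp4:1 pp5:1
P0: v1 -> pp1 = 22
P1: v1 -> pp2 = 157
P2: v1 -> pp4 = 109
P3: v1 -> pp5 = 108

Answer: 22 157 109 108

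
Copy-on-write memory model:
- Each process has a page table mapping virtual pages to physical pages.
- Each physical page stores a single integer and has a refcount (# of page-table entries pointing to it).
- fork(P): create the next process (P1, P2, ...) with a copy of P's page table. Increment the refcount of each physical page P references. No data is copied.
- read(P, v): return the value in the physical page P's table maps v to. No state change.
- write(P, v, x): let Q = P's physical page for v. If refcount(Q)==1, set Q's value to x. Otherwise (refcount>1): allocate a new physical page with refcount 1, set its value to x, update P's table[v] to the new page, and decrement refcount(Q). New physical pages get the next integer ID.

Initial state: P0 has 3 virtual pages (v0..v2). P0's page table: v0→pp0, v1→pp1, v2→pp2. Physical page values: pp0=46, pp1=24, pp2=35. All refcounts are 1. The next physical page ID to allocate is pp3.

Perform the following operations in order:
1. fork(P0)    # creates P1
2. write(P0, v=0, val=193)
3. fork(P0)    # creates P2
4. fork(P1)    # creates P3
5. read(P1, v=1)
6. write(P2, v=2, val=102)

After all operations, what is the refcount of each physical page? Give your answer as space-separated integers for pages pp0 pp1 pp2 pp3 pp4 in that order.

Answer: 2 4 3 2 1

Derivation:
Op 1: fork(P0) -> P1. 3 ppages; refcounts: pp0:2 pp1:2 pp2:2
Op 2: write(P0, v0, 193). refcount(pp0)=2>1 -> COPY to pp3. 4 ppages; refcounts: pp0:1 pp1:2 pp2:2 pp3:1
Op 3: fork(P0) -> P2. 4 ppages; refcounts: pp0:1 pp1:3 pp2:3 pp3:2
Op 4: fork(P1) -> P3. 4 ppages; refcounts: pp0:2 pp1:4 pp2:4 pp3:2
Op 5: read(P1, v1) -> 24. No state change.
Op 6: write(P2, v2, 102). refcount(pp2)=4>1 -> COPY to pp4. 5 ppages; refcounts: pp0:2 pp1:4 pp2:3 pp3:2 pp4:1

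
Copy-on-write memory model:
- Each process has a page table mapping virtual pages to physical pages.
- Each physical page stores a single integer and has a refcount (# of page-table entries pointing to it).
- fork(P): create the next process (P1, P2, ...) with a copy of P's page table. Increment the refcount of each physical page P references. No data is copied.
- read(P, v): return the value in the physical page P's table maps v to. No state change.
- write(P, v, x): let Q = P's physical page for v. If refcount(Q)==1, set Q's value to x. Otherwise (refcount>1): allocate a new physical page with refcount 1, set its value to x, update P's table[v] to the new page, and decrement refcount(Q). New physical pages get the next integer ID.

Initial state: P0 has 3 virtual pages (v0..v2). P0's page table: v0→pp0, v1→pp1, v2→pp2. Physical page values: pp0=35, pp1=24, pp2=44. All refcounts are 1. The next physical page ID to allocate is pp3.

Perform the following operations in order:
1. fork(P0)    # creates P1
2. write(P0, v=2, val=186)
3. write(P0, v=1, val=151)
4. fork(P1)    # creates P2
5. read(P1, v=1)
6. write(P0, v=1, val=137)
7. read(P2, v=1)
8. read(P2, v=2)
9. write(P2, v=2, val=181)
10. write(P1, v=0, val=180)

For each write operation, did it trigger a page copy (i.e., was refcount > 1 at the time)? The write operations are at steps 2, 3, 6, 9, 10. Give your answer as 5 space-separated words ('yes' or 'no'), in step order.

Op 1: fork(P0) -> P1. 3 ppages; refcounts: pp0:2 pp1:2 pp2:2
Op 2: write(P0, v2, 186). refcount(pp2)=2>1 -> COPY to pp3. 4 ppages; refcounts: pp0:2 pp1:2 pp2:1 pp3:1
Op 3: write(P0, v1, 151). refcount(pp1)=2>1 -> COPY to pp4. 5 ppages; refcounts: pp0:2 pp1:1 pp2:1 pp3:1 pp4:1
Op 4: fork(P1) -> P2. 5 ppages; refcounts: pp0:3 pp1:2 pp2:2 pp3:1 pp4:1
Op 5: read(P1, v1) -> 24. No state change.
Op 6: write(P0, v1, 137). refcount(pp4)=1 -> write in place. 5 ppages; refcounts: pp0:3 pp1:2 pp2:2 pp3:1 pp4:1
Op 7: read(P2, v1) -> 24. No state change.
Op 8: read(P2, v2) -> 44. No state change.
Op 9: write(P2, v2, 181). refcount(pp2)=2>1 -> COPY to pp5. 6 ppages; refcounts: pp0:3 pp1:2 pp2:1 pp3:1 pp4:1 pp5:1
Op 10: write(P1, v0, 180). refcount(pp0)=3>1 -> COPY to pp6. 7 ppages; refcounts: pp0:2 pp1:2 pp2:1 pp3:1 pp4:1 pp5:1 pp6:1

yes yes no yes yes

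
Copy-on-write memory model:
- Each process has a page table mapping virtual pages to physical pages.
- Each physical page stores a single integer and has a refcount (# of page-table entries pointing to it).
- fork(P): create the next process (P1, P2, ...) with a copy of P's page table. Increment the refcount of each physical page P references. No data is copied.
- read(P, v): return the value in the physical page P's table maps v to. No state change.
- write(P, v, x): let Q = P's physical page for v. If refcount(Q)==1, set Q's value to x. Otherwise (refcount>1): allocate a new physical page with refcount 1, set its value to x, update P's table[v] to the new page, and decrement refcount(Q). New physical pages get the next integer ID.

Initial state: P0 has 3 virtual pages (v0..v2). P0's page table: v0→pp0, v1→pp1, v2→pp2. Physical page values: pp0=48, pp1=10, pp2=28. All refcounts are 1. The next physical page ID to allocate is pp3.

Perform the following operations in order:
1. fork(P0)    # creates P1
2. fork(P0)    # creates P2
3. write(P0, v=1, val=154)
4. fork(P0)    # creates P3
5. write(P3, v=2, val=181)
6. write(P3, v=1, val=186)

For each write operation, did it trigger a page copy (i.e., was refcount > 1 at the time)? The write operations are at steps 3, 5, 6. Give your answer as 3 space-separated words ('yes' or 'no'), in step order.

Op 1: fork(P0) -> P1. 3 ppages; refcounts: pp0:2 pp1:2 pp2:2
Op 2: fork(P0) -> P2. 3 ppages; refcounts: pp0:3 pp1:3 pp2:3
Op 3: write(P0, v1, 154). refcount(pp1)=3>1 -> COPY to pp3. 4 ppages; refcounts: pp0:3 pp1:2 pp2:3 pp3:1
Op 4: fork(P0) -> P3. 4 ppages; refcounts: pp0:4 pp1:2 pp2:4 pp3:2
Op 5: write(P3, v2, 181). refcount(pp2)=4>1 -> COPY to pp4. 5 ppages; refcounts: pp0:4 pp1:2 pp2:3 pp3:2 pp4:1
Op 6: write(P3, v1, 186). refcount(pp3)=2>1 -> COPY to pp5. 6 ppages; refcounts: pp0:4 pp1:2 pp2:3 pp3:1 pp4:1 pp5:1

yes yes yes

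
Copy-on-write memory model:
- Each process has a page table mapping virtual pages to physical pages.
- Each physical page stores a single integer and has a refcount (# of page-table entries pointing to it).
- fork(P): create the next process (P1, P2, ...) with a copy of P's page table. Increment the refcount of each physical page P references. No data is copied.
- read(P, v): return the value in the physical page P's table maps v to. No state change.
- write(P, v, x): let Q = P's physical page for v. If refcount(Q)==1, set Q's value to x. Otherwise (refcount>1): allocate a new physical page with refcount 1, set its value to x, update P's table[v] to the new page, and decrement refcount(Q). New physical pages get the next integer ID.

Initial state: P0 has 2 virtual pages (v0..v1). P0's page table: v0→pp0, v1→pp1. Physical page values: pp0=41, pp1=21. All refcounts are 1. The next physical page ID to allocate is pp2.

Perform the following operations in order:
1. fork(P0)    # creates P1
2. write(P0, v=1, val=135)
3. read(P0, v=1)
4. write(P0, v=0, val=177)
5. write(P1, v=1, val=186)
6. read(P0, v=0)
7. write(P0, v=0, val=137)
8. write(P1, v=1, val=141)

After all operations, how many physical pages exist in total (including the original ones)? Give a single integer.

Answer: 4

Derivation:
Op 1: fork(P0) -> P1. 2 ppages; refcounts: pp0:2 pp1:2
Op 2: write(P0, v1, 135). refcount(pp1)=2>1 -> COPY to pp2. 3 ppages; refcounts: pp0:2 pp1:1 pp2:1
Op 3: read(P0, v1) -> 135. No state change.
Op 4: write(P0, v0, 177). refcount(pp0)=2>1 -> COPY to pp3. 4 ppages; refcounts: pp0:1 pp1:1 pp2:1 pp3:1
Op 5: write(P1, v1, 186). refcount(pp1)=1 -> write in place. 4 ppages; refcounts: pp0:1 pp1:1 pp2:1 pp3:1
Op 6: read(P0, v0) -> 177. No state change.
Op 7: write(P0, v0, 137). refcount(pp3)=1 -> write in place. 4 ppages; refcounts: pp0:1 pp1:1 pp2:1 pp3:1
Op 8: write(P1, v1, 141). refcount(pp1)=1 -> write in place. 4 ppages; refcounts: pp0:1 pp1:1 pp2:1 pp3:1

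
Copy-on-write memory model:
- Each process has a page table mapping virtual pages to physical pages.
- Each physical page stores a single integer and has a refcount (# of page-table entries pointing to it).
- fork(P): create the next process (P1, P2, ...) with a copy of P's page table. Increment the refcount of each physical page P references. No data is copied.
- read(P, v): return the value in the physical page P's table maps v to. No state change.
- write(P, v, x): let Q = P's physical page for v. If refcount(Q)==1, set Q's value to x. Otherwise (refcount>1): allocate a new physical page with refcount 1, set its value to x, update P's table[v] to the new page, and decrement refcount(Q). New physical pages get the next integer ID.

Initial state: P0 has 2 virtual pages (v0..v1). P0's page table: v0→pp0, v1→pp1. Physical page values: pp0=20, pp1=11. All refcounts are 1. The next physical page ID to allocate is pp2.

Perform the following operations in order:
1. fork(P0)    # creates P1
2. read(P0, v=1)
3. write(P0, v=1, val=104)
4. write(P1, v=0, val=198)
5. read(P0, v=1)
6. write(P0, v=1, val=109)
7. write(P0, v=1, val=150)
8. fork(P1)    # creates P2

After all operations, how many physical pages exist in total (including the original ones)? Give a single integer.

Answer: 4

Derivation:
Op 1: fork(P0) -> P1. 2 ppages; refcounts: pp0:2 pp1:2
Op 2: read(P0, v1) -> 11. No state change.
Op 3: write(P0, v1, 104). refcount(pp1)=2>1 -> COPY to pp2. 3 ppages; refcounts: pp0:2 pp1:1 pp2:1
Op 4: write(P1, v0, 198). refcount(pp0)=2>1 -> COPY to pp3. 4 ppages; refcounts: pp0:1 pp1:1 pp2:1 pp3:1
Op 5: read(P0, v1) -> 104. No state change.
Op 6: write(P0, v1, 109). refcount(pp2)=1 -> write in place. 4 ppages; refcounts: pp0:1 pp1:1 pp2:1 pp3:1
Op 7: write(P0, v1, 150). refcount(pp2)=1 -> write in place. 4 ppages; refcounts: pp0:1 pp1:1 pp2:1 pp3:1
Op 8: fork(P1) -> P2. 4 ppages; refcounts: pp0:1 pp1:2 pp2:1 pp3:2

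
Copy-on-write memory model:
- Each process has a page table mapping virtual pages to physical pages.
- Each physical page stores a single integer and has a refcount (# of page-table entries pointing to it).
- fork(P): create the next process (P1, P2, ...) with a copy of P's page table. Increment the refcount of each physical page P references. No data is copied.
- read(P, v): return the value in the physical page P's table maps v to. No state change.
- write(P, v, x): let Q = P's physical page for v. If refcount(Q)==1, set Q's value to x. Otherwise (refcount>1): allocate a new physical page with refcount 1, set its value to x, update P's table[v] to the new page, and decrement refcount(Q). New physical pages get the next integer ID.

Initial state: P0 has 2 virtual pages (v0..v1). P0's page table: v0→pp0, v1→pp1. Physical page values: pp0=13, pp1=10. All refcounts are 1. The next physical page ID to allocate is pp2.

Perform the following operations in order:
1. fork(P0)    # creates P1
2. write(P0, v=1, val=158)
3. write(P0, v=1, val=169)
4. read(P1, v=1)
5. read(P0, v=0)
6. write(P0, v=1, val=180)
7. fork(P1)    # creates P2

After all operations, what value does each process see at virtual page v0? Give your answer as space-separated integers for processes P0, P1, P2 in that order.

Answer: 13 13 13

Derivation:
Op 1: fork(P0) -> P1. 2 ppages; refcounts: pp0:2 pp1:2
Op 2: write(P0, v1, 158). refcount(pp1)=2>1 -> COPY to pp2. 3 ppages; refcounts: pp0:2 pp1:1 pp2:1
Op 3: write(P0, v1, 169). refcount(pp2)=1 -> write in place. 3 ppages; refcounts: pp0:2 pp1:1 pp2:1
Op 4: read(P1, v1) -> 10. No state change.
Op 5: read(P0, v0) -> 13. No state change.
Op 6: write(P0, v1, 180). refcount(pp2)=1 -> write in place. 3 ppages; refcounts: pp0:2 pp1:1 pp2:1
Op 7: fork(P1) -> P2. 3 ppages; refcounts: pp0:3 pp1:2 pp2:1
P0: v0 -> pp0 = 13
P1: v0 -> pp0 = 13
P2: v0 -> pp0 = 13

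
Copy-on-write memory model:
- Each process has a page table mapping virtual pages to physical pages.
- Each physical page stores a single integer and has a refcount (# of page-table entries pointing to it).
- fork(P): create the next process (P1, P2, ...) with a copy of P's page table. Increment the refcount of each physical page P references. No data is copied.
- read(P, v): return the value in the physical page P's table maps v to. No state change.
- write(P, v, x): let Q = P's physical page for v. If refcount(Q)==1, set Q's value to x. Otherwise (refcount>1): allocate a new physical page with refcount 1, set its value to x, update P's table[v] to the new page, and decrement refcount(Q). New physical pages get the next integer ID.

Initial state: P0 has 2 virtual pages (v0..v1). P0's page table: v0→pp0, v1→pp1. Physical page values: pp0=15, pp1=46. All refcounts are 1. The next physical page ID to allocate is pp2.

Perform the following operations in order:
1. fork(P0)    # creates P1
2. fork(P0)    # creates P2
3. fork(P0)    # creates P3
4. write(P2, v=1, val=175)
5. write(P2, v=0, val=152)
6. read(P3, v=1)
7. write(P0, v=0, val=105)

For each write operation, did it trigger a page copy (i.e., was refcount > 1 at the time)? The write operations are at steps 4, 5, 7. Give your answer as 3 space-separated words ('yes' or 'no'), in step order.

Op 1: fork(P0) -> P1. 2 ppages; refcounts: pp0:2 pp1:2
Op 2: fork(P0) -> P2. 2 ppages; refcounts: pp0:3 pp1:3
Op 3: fork(P0) -> P3. 2 ppages; refcounts: pp0:4 pp1:4
Op 4: write(P2, v1, 175). refcount(pp1)=4>1 -> COPY to pp2. 3 ppages; refcounts: pp0:4 pp1:3 pp2:1
Op 5: write(P2, v0, 152). refcount(pp0)=4>1 -> COPY to pp3. 4 ppages; refcounts: pp0:3 pp1:3 pp2:1 pp3:1
Op 6: read(P3, v1) -> 46. No state change.
Op 7: write(P0, v0, 105). refcount(pp0)=3>1 -> COPY to pp4. 5 ppages; refcounts: pp0:2 pp1:3 pp2:1 pp3:1 pp4:1

yes yes yes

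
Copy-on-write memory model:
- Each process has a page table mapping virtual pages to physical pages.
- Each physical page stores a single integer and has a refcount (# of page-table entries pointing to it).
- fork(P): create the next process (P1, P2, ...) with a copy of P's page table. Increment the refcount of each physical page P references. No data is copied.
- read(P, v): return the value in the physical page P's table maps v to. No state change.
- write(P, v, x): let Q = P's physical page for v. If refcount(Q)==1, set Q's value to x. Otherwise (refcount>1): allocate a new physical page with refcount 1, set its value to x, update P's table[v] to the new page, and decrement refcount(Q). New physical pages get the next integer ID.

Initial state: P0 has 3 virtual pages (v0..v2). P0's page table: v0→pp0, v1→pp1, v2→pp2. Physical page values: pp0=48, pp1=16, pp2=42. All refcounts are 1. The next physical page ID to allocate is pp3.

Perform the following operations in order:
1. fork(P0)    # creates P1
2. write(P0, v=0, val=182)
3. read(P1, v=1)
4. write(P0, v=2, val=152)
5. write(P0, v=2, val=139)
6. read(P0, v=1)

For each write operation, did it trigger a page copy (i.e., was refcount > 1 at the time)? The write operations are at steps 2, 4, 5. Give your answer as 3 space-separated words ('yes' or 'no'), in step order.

Op 1: fork(P0) -> P1. 3 ppages; refcounts: pp0:2 pp1:2 pp2:2
Op 2: write(P0, v0, 182). refcount(pp0)=2>1 -> COPY to pp3. 4 ppages; refcounts: pp0:1 pp1:2 pp2:2 pp3:1
Op 3: read(P1, v1) -> 16. No state change.
Op 4: write(P0, v2, 152). refcount(pp2)=2>1 -> COPY to pp4. 5 ppages; refcounts: pp0:1 pp1:2 pp2:1 pp3:1 pp4:1
Op 5: write(P0, v2, 139). refcount(pp4)=1 -> write in place. 5 ppages; refcounts: pp0:1 pp1:2 pp2:1 pp3:1 pp4:1
Op 6: read(P0, v1) -> 16. No state change.

yes yes no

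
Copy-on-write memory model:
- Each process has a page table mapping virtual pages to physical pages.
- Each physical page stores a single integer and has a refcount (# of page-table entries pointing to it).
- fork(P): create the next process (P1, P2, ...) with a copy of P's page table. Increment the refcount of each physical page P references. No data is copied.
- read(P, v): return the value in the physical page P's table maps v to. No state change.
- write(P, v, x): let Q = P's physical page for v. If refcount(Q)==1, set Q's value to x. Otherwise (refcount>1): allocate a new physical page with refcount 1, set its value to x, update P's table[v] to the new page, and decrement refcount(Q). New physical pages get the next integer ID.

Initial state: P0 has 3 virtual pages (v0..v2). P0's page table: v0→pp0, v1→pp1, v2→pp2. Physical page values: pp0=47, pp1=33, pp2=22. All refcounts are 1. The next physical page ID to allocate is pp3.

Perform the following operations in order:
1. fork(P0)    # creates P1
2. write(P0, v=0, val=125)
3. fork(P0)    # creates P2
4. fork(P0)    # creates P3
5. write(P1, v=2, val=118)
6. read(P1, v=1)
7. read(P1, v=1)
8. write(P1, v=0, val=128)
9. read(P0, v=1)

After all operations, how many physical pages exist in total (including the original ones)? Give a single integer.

Answer: 5

Derivation:
Op 1: fork(P0) -> P1. 3 ppages; refcounts: pp0:2 pp1:2 pp2:2
Op 2: write(P0, v0, 125). refcount(pp0)=2>1 -> COPY to pp3. 4 ppages; refcounts: pp0:1 pp1:2 pp2:2 pp3:1
Op 3: fork(P0) -> P2. 4 ppages; refcounts: pp0:1 pp1:3 pp2:3 pp3:2
Op 4: fork(P0) -> P3. 4 ppages; refcounts: pp0:1 pp1:4 pp2:4 pp3:3
Op 5: write(P1, v2, 118). refcount(pp2)=4>1 -> COPY to pp4. 5 ppages; refcounts: pp0:1 pp1:4 pp2:3 pp3:3 pp4:1
Op 6: read(P1, v1) -> 33. No state change.
Op 7: read(P1, v1) -> 33. No state change.
Op 8: write(P1, v0, 128). refcount(pp0)=1 -> write in place. 5 ppages; refcounts: pp0:1 pp1:4 pp2:3 pp3:3 pp4:1
Op 9: read(P0, v1) -> 33. No state change.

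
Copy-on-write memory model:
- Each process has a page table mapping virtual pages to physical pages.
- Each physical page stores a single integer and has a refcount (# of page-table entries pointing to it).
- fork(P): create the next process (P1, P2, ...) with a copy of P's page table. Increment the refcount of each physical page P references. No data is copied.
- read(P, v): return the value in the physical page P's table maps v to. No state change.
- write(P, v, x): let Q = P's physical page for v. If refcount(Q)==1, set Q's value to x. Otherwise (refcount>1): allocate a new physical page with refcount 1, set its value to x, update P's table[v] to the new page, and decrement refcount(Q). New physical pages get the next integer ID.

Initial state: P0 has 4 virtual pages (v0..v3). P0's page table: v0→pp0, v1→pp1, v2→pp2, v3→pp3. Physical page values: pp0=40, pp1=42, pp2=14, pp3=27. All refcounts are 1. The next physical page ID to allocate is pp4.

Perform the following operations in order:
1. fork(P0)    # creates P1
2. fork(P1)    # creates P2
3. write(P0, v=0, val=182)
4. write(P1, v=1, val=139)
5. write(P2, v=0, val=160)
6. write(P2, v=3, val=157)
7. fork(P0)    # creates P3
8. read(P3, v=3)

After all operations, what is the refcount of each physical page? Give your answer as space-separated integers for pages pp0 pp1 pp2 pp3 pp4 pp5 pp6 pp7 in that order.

Answer: 1 3 4 3 2 1 1 1

Derivation:
Op 1: fork(P0) -> P1. 4 ppages; refcounts: pp0:2 pp1:2 pp2:2 pp3:2
Op 2: fork(P1) -> P2. 4 ppages; refcounts: pp0:3 pp1:3 pp2:3 pp3:3
Op 3: write(P0, v0, 182). refcount(pp0)=3>1 -> COPY to pp4. 5 ppages; refcounts: pp0:2 pp1:3 pp2:3 pp3:3 pp4:1
Op 4: write(P1, v1, 139). refcount(pp1)=3>1 -> COPY to pp5. 6 ppages; refcounts: pp0:2 pp1:2 pp2:3 pp3:3 pp4:1 pp5:1
Op 5: write(P2, v0, 160). refcount(pp0)=2>1 -> COPY to pp6. 7 ppages; refcounts: pp0:1 pp1:2 pp2:3 pp3:3 pp4:1 pp5:1 pp6:1
Op 6: write(P2, v3, 157). refcount(pp3)=3>1 -> COPY to pp7. 8 ppages; refcounts: pp0:1 pp1:2 pp2:3 pp3:2 pp4:1 pp5:1 pp6:1 pp7:1
Op 7: fork(P0) -> P3. 8 ppages; refcounts: pp0:1 pp1:3 pp2:4 pp3:3 pp4:2 pp5:1 pp6:1 pp7:1
Op 8: read(P3, v3) -> 27. No state change.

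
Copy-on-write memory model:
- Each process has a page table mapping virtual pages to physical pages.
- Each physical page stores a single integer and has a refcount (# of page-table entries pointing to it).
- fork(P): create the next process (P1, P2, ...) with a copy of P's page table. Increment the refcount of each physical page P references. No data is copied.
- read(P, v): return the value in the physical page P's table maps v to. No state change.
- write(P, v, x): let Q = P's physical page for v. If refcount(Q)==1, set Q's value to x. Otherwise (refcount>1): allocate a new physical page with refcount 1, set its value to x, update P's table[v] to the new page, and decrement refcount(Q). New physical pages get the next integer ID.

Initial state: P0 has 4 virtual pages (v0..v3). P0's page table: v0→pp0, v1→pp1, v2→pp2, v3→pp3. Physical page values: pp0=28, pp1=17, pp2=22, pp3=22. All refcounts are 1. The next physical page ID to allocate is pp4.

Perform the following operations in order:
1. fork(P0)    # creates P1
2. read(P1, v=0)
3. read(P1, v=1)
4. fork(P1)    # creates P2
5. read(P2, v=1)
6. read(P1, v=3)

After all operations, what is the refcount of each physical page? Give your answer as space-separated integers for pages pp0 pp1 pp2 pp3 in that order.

Answer: 3 3 3 3

Derivation:
Op 1: fork(P0) -> P1. 4 ppages; refcounts: pp0:2 pp1:2 pp2:2 pp3:2
Op 2: read(P1, v0) -> 28. No state change.
Op 3: read(P1, v1) -> 17. No state change.
Op 4: fork(P1) -> P2. 4 ppages; refcounts: pp0:3 pp1:3 pp2:3 pp3:3
Op 5: read(P2, v1) -> 17. No state change.
Op 6: read(P1, v3) -> 22. No state change.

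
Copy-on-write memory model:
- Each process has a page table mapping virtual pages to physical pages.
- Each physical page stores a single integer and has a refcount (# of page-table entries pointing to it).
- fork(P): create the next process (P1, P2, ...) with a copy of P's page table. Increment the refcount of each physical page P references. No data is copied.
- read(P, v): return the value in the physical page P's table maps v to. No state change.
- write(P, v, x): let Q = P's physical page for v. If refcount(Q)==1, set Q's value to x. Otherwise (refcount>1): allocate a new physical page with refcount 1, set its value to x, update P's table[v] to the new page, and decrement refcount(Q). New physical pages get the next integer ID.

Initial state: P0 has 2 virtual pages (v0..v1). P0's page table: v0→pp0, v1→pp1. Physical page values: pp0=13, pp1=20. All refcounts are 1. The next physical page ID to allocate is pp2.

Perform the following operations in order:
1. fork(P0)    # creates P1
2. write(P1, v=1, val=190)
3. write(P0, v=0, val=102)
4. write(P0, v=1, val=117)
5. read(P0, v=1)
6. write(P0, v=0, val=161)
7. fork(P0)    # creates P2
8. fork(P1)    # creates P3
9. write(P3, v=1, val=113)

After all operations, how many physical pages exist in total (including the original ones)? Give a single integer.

Op 1: fork(P0) -> P1. 2 ppages; refcounts: pp0:2 pp1:2
Op 2: write(P1, v1, 190). refcount(pp1)=2>1 -> COPY to pp2. 3 ppages; refcounts: pp0:2 pp1:1 pp2:1
Op 3: write(P0, v0, 102). refcount(pp0)=2>1 -> COPY to pp3. 4 ppages; refcounts: pp0:1 pp1:1 pp2:1 pp3:1
Op 4: write(P0, v1, 117). refcount(pp1)=1 -> write in place. 4 ppages; refcounts: pp0:1 pp1:1 pp2:1 pp3:1
Op 5: read(P0, v1) -> 117. No state change.
Op 6: write(P0, v0, 161). refcount(pp3)=1 -> write in place. 4 ppages; refcounts: pp0:1 pp1:1 pp2:1 pp3:1
Op 7: fork(P0) -> P2. 4 ppages; refcounts: pp0:1 pp1:2 pp2:1 pp3:2
Op 8: fork(P1) -> P3. 4 ppages; refcounts: pp0:2 pp1:2 pp2:2 pp3:2
Op 9: write(P3, v1, 113). refcount(pp2)=2>1 -> COPY to pp4. 5 ppages; refcounts: pp0:2 pp1:2 pp2:1 pp3:2 pp4:1

Answer: 5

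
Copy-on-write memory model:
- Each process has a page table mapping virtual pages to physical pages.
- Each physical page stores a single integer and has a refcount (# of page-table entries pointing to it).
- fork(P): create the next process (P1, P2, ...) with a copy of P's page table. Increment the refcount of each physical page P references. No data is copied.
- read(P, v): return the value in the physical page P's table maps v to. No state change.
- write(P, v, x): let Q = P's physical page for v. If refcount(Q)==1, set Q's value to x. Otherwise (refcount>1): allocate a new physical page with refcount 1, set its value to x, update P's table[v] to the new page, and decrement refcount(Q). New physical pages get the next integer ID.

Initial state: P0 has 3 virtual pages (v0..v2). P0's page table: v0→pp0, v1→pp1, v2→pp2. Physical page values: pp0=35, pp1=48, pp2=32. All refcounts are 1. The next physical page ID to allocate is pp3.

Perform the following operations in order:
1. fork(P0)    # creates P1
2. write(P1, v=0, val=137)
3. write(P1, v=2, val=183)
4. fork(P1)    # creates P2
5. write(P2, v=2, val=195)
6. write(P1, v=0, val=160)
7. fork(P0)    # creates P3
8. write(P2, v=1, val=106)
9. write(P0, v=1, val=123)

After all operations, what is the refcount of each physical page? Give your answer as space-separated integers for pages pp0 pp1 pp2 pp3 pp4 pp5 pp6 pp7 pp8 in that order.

Answer: 2 2 2 1 1 1 1 1 1

Derivation:
Op 1: fork(P0) -> P1. 3 ppages; refcounts: pp0:2 pp1:2 pp2:2
Op 2: write(P1, v0, 137). refcount(pp0)=2>1 -> COPY to pp3. 4 ppages; refcounts: pp0:1 pp1:2 pp2:2 pp3:1
Op 3: write(P1, v2, 183). refcount(pp2)=2>1 -> COPY to pp4. 5 ppages; refcounts: pp0:1 pp1:2 pp2:1 pp3:1 pp4:1
Op 4: fork(P1) -> P2. 5 ppages; refcounts: pp0:1 pp1:3 pp2:1 pp3:2 pp4:2
Op 5: write(P2, v2, 195). refcount(pp4)=2>1 -> COPY to pp5. 6 ppages; refcounts: pp0:1 pp1:3 pp2:1 pp3:2 pp4:1 pp5:1
Op 6: write(P1, v0, 160). refcount(pp3)=2>1 -> COPY to pp6. 7 ppages; refcounts: pp0:1 pp1:3 pp2:1 pp3:1 pp4:1 pp5:1 pp6:1
Op 7: fork(P0) -> P3. 7 ppages; refcounts: pp0:2 pp1:4 pp2:2 pp3:1 pp4:1 pp5:1 pp6:1
Op 8: write(P2, v1, 106). refcount(pp1)=4>1 -> COPY to pp7. 8 ppages; refcounts: pp0:2 pp1:3 pp2:2 pp3:1 pp4:1 pp5:1 pp6:1 pp7:1
Op 9: write(P0, v1, 123). refcount(pp1)=3>1 -> COPY to pp8. 9 ppages; refcounts: pp0:2 pp1:2 pp2:2 pp3:1 pp4:1 pp5:1 pp6:1 pp7:1 pp8:1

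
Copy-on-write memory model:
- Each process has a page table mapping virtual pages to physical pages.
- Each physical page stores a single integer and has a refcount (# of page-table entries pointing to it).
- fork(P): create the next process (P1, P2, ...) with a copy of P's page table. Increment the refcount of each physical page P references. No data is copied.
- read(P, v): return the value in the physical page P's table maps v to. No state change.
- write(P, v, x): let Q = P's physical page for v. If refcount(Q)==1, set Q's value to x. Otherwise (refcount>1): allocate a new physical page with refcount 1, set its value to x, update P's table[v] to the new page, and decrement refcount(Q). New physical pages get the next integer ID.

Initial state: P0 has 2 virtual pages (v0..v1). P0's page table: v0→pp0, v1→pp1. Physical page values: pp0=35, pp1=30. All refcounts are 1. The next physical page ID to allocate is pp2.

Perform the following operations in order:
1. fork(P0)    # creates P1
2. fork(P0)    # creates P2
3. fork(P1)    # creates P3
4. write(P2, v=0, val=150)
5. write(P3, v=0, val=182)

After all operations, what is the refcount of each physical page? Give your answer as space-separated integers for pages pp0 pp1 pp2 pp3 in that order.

Answer: 2 4 1 1

Derivation:
Op 1: fork(P0) -> P1. 2 ppages; refcounts: pp0:2 pp1:2
Op 2: fork(P0) -> P2. 2 ppages; refcounts: pp0:3 pp1:3
Op 3: fork(P1) -> P3. 2 ppages; refcounts: pp0:4 pp1:4
Op 4: write(P2, v0, 150). refcount(pp0)=4>1 -> COPY to pp2. 3 ppages; refcounts: pp0:3 pp1:4 pp2:1
Op 5: write(P3, v0, 182). refcount(pp0)=3>1 -> COPY to pp3. 4 ppages; refcounts: pp0:2 pp1:4 pp2:1 pp3:1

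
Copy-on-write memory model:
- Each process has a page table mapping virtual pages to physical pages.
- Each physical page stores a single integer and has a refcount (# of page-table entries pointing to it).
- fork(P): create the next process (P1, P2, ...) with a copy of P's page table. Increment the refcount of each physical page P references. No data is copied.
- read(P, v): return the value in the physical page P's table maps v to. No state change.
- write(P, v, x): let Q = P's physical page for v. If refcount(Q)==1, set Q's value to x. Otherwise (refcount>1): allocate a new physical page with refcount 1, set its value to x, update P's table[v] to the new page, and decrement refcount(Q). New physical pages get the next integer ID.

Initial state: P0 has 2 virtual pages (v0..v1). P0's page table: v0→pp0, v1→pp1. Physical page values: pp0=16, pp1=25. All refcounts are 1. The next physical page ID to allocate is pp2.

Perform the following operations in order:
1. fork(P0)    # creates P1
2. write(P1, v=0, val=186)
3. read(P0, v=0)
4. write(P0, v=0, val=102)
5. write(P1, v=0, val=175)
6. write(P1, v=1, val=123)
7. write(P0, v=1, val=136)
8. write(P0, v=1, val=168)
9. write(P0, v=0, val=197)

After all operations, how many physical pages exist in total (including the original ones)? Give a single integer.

Op 1: fork(P0) -> P1. 2 ppages; refcounts: pp0:2 pp1:2
Op 2: write(P1, v0, 186). refcount(pp0)=2>1 -> COPY to pp2. 3 ppages; refcounts: pp0:1 pp1:2 pp2:1
Op 3: read(P0, v0) -> 16. No state change.
Op 4: write(P0, v0, 102). refcount(pp0)=1 -> write in place. 3 ppages; refcounts: pp0:1 pp1:2 pp2:1
Op 5: write(P1, v0, 175). refcount(pp2)=1 -> write in place. 3 ppages; refcounts: pp0:1 pp1:2 pp2:1
Op 6: write(P1, v1, 123). refcount(pp1)=2>1 -> COPY to pp3. 4 ppages; refcounts: pp0:1 pp1:1 pp2:1 pp3:1
Op 7: write(P0, v1, 136). refcount(pp1)=1 -> write in place. 4 ppages; refcounts: pp0:1 pp1:1 pp2:1 pp3:1
Op 8: write(P0, v1, 168). refcount(pp1)=1 -> write in place. 4 ppages; refcounts: pp0:1 pp1:1 pp2:1 pp3:1
Op 9: write(P0, v0, 197). refcount(pp0)=1 -> write in place. 4 ppages; refcounts: pp0:1 pp1:1 pp2:1 pp3:1

Answer: 4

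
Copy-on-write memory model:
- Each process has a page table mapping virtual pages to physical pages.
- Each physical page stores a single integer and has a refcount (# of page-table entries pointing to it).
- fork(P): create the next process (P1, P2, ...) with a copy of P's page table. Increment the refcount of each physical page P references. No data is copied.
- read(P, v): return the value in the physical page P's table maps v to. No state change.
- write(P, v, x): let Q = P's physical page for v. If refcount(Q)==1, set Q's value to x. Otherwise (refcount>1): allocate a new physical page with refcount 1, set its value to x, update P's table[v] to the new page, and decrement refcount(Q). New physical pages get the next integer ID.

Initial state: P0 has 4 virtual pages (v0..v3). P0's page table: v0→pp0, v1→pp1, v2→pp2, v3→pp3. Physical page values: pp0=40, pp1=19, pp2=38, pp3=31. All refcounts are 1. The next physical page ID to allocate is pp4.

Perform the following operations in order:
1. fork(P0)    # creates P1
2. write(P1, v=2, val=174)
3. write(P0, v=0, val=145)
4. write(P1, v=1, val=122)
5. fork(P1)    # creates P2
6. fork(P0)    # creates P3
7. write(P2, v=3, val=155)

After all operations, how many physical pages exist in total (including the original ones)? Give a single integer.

Op 1: fork(P0) -> P1. 4 ppages; refcounts: pp0:2 pp1:2 pp2:2 pp3:2
Op 2: write(P1, v2, 174). refcount(pp2)=2>1 -> COPY to pp4. 5 ppages; refcounts: pp0:2 pp1:2 pp2:1 pp3:2 pp4:1
Op 3: write(P0, v0, 145). refcount(pp0)=2>1 -> COPY to pp5. 6 ppages; refcounts: pp0:1 pp1:2 pp2:1 pp3:2 pp4:1 pp5:1
Op 4: write(P1, v1, 122). refcount(pp1)=2>1 -> COPY to pp6. 7 ppages; refcounts: pp0:1 pp1:1 pp2:1 pp3:2 pp4:1 pp5:1 pp6:1
Op 5: fork(P1) -> P2. 7 ppages; refcounts: pp0:2 pp1:1 pp2:1 pp3:3 pp4:2 pp5:1 pp6:2
Op 6: fork(P0) -> P3. 7 ppages; refcounts: pp0:2 pp1:2 pp2:2 pp3:4 pp4:2 pp5:2 pp6:2
Op 7: write(P2, v3, 155). refcount(pp3)=4>1 -> COPY to pp7. 8 ppages; refcounts: pp0:2 pp1:2 pp2:2 pp3:3 pp4:2 pp5:2 pp6:2 pp7:1

Answer: 8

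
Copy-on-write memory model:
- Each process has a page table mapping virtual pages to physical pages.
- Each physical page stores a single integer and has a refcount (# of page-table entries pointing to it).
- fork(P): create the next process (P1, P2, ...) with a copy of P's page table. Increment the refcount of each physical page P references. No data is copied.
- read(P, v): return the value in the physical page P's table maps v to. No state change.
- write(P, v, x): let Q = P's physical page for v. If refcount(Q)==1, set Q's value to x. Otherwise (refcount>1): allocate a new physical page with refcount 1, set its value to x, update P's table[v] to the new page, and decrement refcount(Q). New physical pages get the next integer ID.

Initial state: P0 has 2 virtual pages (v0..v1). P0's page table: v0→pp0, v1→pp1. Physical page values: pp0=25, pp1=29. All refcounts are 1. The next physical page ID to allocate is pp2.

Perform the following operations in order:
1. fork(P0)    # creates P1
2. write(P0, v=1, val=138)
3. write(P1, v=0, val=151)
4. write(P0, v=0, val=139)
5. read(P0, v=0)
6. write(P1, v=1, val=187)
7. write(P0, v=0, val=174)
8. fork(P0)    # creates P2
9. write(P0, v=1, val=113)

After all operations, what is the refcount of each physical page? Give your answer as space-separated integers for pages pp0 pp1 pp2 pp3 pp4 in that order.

Op 1: fork(P0) -> P1. 2 ppages; refcounts: pp0:2 pp1:2
Op 2: write(P0, v1, 138). refcount(pp1)=2>1 -> COPY to pp2. 3 ppages; refcounts: pp0:2 pp1:1 pp2:1
Op 3: write(P1, v0, 151). refcount(pp0)=2>1 -> COPY to pp3. 4 ppages; refcounts: pp0:1 pp1:1 pp2:1 pp3:1
Op 4: write(P0, v0, 139). refcount(pp0)=1 -> write in place. 4 ppages; refcounts: pp0:1 pp1:1 pp2:1 pp3:1
Op 5: read(P0, v0) -> 139. No state change.
Op 6: write(P1, v1, 187). refcount(pp1)=1 -> write in place. 4 ppages; refcounts: pp0:1 pp1:1 pp2:1 pp3:1
Op 7: write(P0, v0, 174). refcount(pp0)=1 -> write in place. 4 ppages; refcounts: pp0:1 pp1:1 pp2:1 pp3:1
Op 8: fork(P0) -> P2. 4 ppages; refcounts: pp0:2 pp1:1 pp2:2 pp3:1
Op 9: write(P0, v1, 113). refcount(pp2)=2>1 -> COPY to pp4. 5 ppages; refcounts: pp0:2 pp1:1 pp2:1 pp3:1 pp4:1

Answer: 2 1 1 1 1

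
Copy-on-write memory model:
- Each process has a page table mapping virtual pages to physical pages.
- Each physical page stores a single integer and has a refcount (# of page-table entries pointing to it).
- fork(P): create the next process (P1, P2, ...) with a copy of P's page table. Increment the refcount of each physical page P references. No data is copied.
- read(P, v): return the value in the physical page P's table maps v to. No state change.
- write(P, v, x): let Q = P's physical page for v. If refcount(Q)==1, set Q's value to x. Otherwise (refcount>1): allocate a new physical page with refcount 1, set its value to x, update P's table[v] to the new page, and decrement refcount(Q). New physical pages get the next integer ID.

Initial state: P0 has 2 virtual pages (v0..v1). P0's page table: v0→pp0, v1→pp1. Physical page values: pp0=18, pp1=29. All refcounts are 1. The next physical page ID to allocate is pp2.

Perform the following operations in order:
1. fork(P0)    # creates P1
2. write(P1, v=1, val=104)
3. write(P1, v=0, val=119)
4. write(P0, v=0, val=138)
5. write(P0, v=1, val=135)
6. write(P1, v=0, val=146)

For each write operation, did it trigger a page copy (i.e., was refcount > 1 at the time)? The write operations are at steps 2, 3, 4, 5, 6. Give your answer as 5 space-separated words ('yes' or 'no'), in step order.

Op 1: fork(P0) -> P1. 2 ppages; refcounts: pp0:2 pp1:2
Op 2: write(P1, v1, 104). refcount(pp1)=2>1 -> COPY to pp2. 3 ppages; refcounts: pp0:2 pp1:1 pp2:1
Op 3: write(P1, v0, 119). refcount(pp0)=2>1 -> COPY to pp3. 4 ppages; refcounts: pp0:1 pp1:1 pp2:1 pp3:1
Op 4: write(P0, v0, 138). refcount(pp0)=1 -> write in place. 4 ppages; refcounts: pp0:1 pp1:1 pp2:1 pp3:1
Op 5: write(P0, v1, 135). refcount(pp1)=1 -> write in place. 4 ppages; refcounts: pp0:1 pp1:1 pp2:1 pp3:1
Op 6: write(P1, v0, 146). refcount(pp3)=1 -> write in place. 4 ppages; refcounts: pp0:1 pp1:1 pp2:1 pp3:1

yes yes no no no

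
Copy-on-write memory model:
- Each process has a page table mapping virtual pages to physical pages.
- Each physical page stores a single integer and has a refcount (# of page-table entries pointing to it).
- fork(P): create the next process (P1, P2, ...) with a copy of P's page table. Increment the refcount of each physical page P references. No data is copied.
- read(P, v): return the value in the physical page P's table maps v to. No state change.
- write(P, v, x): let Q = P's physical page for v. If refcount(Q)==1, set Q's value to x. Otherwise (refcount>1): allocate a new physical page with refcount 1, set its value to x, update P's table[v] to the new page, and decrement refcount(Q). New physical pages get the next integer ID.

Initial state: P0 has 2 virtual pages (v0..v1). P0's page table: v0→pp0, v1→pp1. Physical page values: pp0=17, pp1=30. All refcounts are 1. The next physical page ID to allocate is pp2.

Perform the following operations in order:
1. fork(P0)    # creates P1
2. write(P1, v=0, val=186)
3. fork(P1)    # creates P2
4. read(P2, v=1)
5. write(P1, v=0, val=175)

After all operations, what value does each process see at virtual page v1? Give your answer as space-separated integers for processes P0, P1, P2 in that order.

Answer: 30 30 30

Derivation:
Op 1: fork(P0) -> P1. 2 ppages; refcounts: pp0:2 pp1:2
Op 2: write(P1, v0, 186). refcount(pp0)=2>1 -> COPY to pp2. 3 ppages; refcounts: pp0:1 pp1:2 pp2:1
Op 3: fork(P1) -> P2. 3 ppages; refcounts: pp0:1 pp1:3 pp2:2
Op 4: read(P2, v1) -> 30. No state change.
Op 5: write(P1, v0, 175). refcount(pp2)=2>1 -> COPY to pp3. 4 ppages; refcounts: pp0:1 pp1:3 pp2:1 pp3:1
P0: v1 -> pp1 = 30
P1: v1 -> pp1 = 30
P2: v1 -> pp1 = 30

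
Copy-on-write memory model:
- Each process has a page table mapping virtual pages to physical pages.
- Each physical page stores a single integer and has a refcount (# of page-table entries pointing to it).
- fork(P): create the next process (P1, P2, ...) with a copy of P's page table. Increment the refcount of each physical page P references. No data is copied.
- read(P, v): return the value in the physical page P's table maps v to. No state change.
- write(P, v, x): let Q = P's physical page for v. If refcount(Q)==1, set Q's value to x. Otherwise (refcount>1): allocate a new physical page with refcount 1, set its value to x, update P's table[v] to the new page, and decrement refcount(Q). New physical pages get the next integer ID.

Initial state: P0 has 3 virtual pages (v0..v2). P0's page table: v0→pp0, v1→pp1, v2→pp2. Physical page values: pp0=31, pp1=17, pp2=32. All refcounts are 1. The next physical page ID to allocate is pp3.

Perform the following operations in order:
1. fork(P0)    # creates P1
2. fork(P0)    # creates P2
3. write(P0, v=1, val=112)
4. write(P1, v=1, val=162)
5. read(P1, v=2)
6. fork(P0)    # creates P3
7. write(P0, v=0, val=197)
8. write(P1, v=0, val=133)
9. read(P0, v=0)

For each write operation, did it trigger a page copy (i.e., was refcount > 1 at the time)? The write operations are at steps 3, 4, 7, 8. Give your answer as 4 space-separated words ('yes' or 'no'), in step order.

Op 1: fork(P0) -> P1. 3 ppages; refcounts: pp0:2 pp1:2 pp2:2
Op 2: fork(P0) -> P2. 3 ppages; refcounts: pp0:3 pp1:3 pp2:3
Op 3: write(P0, v1, 112). refcount(pp1)=3>1 -> COPY to pp3. 4 ppages; refcounts: pp0:3 pp1:2 pp2:3 pp3:1
Op 4: write(P1, v1, 162). refcount(pp1)=2>1 -> COPY to pp4. 5 ppages; refcounts: pp0:3 pp1:1 pp2:3 pp3:1 pp4:1
Op 5: read(P1, v2) -> 32. No state change.
Op 6: fork(P0) -> P3. 5 ppages; refcounts: pp0:4 pp1:1 pp2:4 pp3:2 pp4:1
Op 7: write(P0, v0, 197). refcount(pp0)=4>1 -> COPY to pp5. 6 ppages; refcounts: pp0:3 pp1:1 pp2:4 pp3:2 pp4:1 pp5:1
Op 8: write(P1, v0, 133). refcount(pp0)=3>1 -> COPY to pp6. 7 ppages; refcounts: pp0:2 pp1:1 pp2:4 pp3:2 pp4:1 pp5:1 pp6:1
Op 9: read(P0, v0) -> 197. No state change.

yes yes yes yes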